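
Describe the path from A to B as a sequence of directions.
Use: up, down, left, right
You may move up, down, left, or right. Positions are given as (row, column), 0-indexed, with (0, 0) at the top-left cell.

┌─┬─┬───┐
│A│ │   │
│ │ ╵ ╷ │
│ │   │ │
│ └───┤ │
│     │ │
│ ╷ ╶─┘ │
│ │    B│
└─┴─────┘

Finding the path and converting it to directions:
Path through cells: (0,0) → (1,0) → (2,0) → (2,1) → (3,1) → (3,2) → (3,3)
Directions: down, down, right, down, right, right

Solution:

┌─┬─┬───┐
│A│ │   │
│ │ ╵ ╷ │
│↓│   │ │
│ └───┤ │
│↳ ↓  │ │
│ ╷ ╶─┘ │
│ │↳ → B│
└─┴─────┘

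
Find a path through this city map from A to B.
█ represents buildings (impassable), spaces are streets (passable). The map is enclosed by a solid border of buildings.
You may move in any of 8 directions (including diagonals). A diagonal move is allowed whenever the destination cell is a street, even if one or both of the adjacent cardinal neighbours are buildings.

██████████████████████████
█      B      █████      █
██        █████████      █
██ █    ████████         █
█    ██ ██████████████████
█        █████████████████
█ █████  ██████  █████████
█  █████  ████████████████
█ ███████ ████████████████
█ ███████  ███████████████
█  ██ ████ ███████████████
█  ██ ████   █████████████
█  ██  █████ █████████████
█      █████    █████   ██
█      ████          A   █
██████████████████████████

Finding the shortest path from A to B:
Movement: 8-directional
Path length: 20 steps
Directions: left → left → left → left → left → left → left → up-left → up-left → up-left → up-left → up → up-left → up → up-left → up → up-left → up → up → up

Solution:

██████████████████████████
█      B      █████      █
██     ↑  █████████      █
██ █   ↑████████         █
█    ██↑██████████████████
█       ↖█████████████████
█ █████ ↑██████  █████████
█  █████ ↖████████████████
█ ███████↑████████████████
█ ███████ ↖███████████████
█  ██ ████↑███████████████
█  ██ ████ ↖ █████████████
█  ██  █████↖█████████████
█      █████ ↖  █████   ██
█      ████   ↖←←←←←←A   █
██████████████████████████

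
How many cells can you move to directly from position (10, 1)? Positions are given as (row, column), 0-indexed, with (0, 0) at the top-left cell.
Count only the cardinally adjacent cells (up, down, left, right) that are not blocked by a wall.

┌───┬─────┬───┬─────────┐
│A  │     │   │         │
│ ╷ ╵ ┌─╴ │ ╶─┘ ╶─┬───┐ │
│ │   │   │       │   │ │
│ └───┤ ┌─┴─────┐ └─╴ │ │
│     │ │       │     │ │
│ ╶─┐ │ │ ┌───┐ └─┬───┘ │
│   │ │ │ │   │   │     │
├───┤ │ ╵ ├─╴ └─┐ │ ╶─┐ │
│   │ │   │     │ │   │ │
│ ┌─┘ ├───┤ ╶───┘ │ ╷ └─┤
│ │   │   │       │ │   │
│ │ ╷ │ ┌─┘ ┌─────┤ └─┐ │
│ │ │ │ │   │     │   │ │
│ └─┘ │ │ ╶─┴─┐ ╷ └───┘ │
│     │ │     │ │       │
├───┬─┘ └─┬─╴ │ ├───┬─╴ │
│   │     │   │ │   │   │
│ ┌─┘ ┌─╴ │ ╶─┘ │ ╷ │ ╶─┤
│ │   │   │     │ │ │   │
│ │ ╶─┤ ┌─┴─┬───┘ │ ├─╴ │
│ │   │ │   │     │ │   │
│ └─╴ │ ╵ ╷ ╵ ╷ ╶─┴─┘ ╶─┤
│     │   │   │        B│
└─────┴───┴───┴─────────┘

Checking passable neighbors of (10, 1):
Neighbors: (9, 1), (10, 2)
Count: 2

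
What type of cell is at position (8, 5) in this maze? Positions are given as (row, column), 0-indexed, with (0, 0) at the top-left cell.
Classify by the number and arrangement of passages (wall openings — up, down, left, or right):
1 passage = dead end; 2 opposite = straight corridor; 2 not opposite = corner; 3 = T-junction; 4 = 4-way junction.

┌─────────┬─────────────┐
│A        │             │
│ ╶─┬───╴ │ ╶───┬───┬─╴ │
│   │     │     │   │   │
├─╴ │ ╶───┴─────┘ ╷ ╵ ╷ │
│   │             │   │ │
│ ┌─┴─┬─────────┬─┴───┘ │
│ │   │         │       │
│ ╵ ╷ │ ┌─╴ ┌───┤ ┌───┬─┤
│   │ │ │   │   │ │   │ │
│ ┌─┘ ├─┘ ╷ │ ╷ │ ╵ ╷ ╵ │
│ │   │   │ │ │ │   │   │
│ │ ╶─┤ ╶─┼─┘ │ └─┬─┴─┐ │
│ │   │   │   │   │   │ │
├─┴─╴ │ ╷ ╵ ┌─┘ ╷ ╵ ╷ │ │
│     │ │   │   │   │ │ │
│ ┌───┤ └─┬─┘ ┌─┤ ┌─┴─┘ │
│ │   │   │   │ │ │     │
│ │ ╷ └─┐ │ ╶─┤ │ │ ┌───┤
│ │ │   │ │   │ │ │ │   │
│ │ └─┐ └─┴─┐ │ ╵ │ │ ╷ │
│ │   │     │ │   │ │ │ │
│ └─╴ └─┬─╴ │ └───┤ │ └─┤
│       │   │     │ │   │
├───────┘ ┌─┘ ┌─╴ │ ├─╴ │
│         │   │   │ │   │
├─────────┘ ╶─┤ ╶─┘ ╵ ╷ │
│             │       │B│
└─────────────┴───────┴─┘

Checking cell at (8, 5):
Number of passages: 2
Cell type: corner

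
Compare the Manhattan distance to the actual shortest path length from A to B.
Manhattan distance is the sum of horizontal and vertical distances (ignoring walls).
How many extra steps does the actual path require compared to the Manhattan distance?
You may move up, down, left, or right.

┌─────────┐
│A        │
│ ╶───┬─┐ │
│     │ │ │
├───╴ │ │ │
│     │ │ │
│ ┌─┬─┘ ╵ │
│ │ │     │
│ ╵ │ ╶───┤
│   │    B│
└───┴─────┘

Manhattan distance: |4 - 0| + |4 - 0| = 8
Actual path length: 12
Extra steps: 12 - 8 = 4

Solution:

┌─────────┐
│A → → → ↓│
│ ╶───┬─┐ │
│     │ │↓│
├───╴ │ │ │
│     │ │↓│
│ ┌─┬─┘ ╵ │
│ │ │↓ ← ↲│
│ ╵ │ ╶───┤
│   │↳ → B│
└───┴─────┘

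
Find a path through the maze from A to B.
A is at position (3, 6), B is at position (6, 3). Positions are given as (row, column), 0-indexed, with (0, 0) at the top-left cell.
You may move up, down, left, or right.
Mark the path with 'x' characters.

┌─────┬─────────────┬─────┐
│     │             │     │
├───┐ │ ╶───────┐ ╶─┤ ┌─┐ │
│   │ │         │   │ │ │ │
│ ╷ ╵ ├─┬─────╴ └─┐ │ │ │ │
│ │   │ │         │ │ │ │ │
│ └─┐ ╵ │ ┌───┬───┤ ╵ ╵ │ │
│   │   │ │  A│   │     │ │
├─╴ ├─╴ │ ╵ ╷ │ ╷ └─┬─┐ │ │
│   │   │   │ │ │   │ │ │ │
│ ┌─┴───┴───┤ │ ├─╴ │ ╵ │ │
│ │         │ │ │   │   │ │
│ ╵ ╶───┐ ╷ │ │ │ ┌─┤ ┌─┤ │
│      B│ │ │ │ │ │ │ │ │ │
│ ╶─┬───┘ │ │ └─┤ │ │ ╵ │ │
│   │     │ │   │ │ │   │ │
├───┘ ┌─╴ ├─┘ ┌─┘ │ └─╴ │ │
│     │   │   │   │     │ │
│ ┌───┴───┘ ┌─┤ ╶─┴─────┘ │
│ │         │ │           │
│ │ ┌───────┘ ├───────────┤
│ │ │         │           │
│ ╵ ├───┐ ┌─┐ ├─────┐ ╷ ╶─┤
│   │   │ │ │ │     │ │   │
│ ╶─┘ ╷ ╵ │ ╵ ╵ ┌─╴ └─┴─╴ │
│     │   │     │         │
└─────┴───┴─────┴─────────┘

Finding the shortest path from (3, 6) to (6, 3):
Path length: 30 steps
Directions: down → down → down → down → down → left → down → left → left → left → left → down → down → left → up → up → up → right → right → up → right → right → up → up → left → left → left → down → right → right

Solution:

┌─────┬─────────────┬─────┐
│     │             │     │
├───┐ │ ╶───────┐ ╶─┤ ┌─┐ │
│   │ │         │   │ │ │ │
│ ╷ ╵ ├─┬─────╴ └─┐ │ │ │ │
│ │   │ │         │ │ │ │ │
│ └─┐ ╵ │ ┌───┬───┤ ╵ ╵ │ │
│   │   │ │  A│   │     │ │
├─╴ ├─╴ │ ╵ ╷ │ ╷ └─┬─┐ │ │
│   │   │   │x│ │   │ │ │ │
│ ┌─┴───┴───┤ │ ├─╴ │ ╵ │ │
│ │x x x x  │x│ │   │   │ │
│ ╵ ╶───┐ ╷ │ │ │ ┌─┤ ┌─┤ │
│  x x B│x│ │x│ │ │ │ │ │ │
│ ╶─┬───┘ │ │ └─┤ │ │ ╵ │ │
│   │x x x│ │x  │ │ │   │ │
├───┘ ┌─╴ ├─┘ ┌─┘ │ └─╴ │ │
│x x x│   │x x│   │     │ │
│ ┌───┴───┘ ┌─┤ ╶─┴─────┘ │
│x│x x x x x│ │           │
│ │ ┌───────┘ ├───────────┤
│x│x│         │           │
│ ╵ ├───┐ ┌─┐ ├─────┐ ╷ ╶─┤
│x x│   │ │ │ │     │ │   │
│ ╶─┘ ╷ ╵ │ ╵ ╵ ┌─╴ └─┴─╴ │
│     │   │     │         │
└─────┴───┴─────┴─────────┘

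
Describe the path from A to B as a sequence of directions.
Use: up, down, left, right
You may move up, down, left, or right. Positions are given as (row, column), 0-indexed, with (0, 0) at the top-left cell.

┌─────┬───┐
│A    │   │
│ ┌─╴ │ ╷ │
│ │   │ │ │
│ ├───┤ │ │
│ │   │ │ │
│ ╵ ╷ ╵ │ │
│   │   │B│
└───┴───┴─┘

Finding the path and converting it to directions:
Path through cells: (0,0) → (1,0) → (2,0) → (3,0) → (3,1) → (2,1) → (2,2) → (3,2) → (3,3) → (2,3) → (1,3) → (0,3) → (0,4) → (1,4) → (2,4) → (3,4)
Directions: down, down, down, right, up, right, down, right, up, up, up, right, down, down, down

Solution:

┌─────┬───┐
│A    │↱ ↓│
│ ┌─╴ │ ╷ │
│↓│   │↑│↓│
│ ├───┤ │ │
│↓│↱ ↓│↑│↓│
│ ╵ ╷ ╵ │ │
│↳ ↑│↳ ↑│B│
└───┴───┴─┘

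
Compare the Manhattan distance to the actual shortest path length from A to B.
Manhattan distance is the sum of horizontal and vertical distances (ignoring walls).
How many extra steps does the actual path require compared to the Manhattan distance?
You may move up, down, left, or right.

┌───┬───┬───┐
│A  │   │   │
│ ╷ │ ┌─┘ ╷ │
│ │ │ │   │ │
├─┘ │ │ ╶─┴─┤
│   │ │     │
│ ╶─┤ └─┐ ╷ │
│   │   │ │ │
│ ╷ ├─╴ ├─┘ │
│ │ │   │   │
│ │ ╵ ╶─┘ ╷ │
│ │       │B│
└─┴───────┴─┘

Manhattan distance: |5 - 0| + |5 - 0| = 10
Actual path length: 14
Extra steps: 14 - 10 = 4

Solution:

┌───┬───┬───┐
│A ↓│   │   │
│ ╷ │ ┌─┘ ╷ │
│ │↓│ │   │ │
├─┘ │ │ ╶─┴─┤
│↓ ↲│ │     │
│ ╶─┤ └─┐ ╷ │
│↳ ↓│   │ │ │
│ ╷ ├─╴ ├─┘ │
│ │↓│   │↱ ↓│
│ │ ╵ ╶─┘ ╷ │
│ │↳ → → ↑│B│
└─┴───────┴─┘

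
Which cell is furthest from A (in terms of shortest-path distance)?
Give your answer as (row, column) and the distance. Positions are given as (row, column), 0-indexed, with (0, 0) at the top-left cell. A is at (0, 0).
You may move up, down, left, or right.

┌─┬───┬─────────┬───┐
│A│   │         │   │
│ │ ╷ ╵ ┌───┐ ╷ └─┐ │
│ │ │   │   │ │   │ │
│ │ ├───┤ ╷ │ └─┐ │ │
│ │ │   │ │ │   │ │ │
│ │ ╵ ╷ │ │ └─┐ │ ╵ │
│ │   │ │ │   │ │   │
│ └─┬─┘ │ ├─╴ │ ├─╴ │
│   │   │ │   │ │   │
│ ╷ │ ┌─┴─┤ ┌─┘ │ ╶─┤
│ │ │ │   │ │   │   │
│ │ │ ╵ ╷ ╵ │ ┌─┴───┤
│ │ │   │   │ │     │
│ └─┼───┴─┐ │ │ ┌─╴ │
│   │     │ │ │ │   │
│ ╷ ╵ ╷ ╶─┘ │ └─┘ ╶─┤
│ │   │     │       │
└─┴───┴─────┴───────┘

Computing BFS distances from A to all cells:
Furthest cell: (7, 7)
Distance: 58 steps

Path from A to the furthest cell:

┌─┬───┬─────────┬───┐
│A│↱ ↓│↱ → → ↓  │   │
│ │ ╷ ╵ ┌───┐ ╷ └─┐ │
│↓│↑│↳ ↑│   │↓│   │ │
│ │ ├───┤ ╷ │ └─┐ │ │
│↓│↑│↓ ↰│ │ │↳ ↓│ │ │
│ │ ╵ ╷ │ │ └─┐ │ ╵ │
│↓│↑ ↲│↑│ │   │↓│   │
│ └─┬─┘ │ ├─╴ │ ├─╴ │
│↓  │↱ ↑│ │   │↓│   │
│ ╷ │ ┌─┴─┤ ┌─┘ │ ╶─┤
│↓│ │↑│↓ ↰│ │↓ ↲│   │
│ │ │ ╵ ╷ ╵ │ ┌─┴───┤
│↓│ │↑ ↲│↑ ↰│↓│↓ ← ↰│
│ └─┼───┴─┐ │ │ ┌─╴ │
│↳ ↓│↱ ↓  │↑│↓│B│↱ ↑│
│ ╷ ╵ ╷ ╶─┘ │ └─┘ ╶─┤
│ │↳ ↑│↳ → ↑│↳ → ↑  │
└─┴───┴─────┴───────┘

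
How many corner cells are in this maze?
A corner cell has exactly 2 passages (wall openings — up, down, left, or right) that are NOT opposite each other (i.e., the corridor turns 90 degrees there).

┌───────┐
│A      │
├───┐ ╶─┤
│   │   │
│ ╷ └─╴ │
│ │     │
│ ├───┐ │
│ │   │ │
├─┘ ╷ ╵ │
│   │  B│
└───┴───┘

Counting corner cells (2 non-opposite passages):
Total corners: 10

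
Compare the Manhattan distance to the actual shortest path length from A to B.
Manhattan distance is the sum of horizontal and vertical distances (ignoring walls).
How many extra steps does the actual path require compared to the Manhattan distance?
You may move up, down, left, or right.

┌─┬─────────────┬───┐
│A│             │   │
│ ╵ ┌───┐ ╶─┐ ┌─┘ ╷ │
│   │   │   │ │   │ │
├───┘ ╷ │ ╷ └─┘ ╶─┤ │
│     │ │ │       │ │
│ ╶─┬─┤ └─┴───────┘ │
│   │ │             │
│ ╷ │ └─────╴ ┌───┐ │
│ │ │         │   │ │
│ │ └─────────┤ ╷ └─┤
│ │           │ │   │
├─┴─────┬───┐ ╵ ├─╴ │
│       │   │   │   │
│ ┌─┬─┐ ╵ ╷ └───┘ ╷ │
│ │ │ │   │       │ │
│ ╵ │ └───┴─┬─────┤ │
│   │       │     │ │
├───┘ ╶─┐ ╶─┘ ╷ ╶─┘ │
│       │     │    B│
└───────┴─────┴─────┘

Manhattan distance: |9 - 0| + |9 - 0| = 18
Actual path length: 50
Extra steps: 50 - 18 = 32

Solution:

┌─┬─────────────┬───┐
│A│↱ → → ↓      │↱ ↓│
│ ╵ ┌───┐ ╶─┐ ┌─┘ ╷ │
│↳ ↑│↓ ↰│↳ ↓│ │↱ ↑│↓│
├───┘ ╷ │ ╷ └─┘ ╶─┤ │
│↓ ← ↲│↑│ │↳ → ↑  │↓│
│ ╶─┬─┤ └─┴───────┘ │
│↳ ↓│ │↑ ← ← ← ← ← ↲│
│ ╷ │ └─────╴ ┌───┐ │
│ │↓│         │↱ ↓│ │
│ │ └─────────┤ ╷ └─┤
│ │↳ → → → → ↓│↑│↳ ↓│
├─┴─────┬───┐ ╵ ├─╴ │
│       │   │↳ ↑│  ↓│
│ ┌─┬─┐ ╵ ╷ └───┘ ╷ │
│ │ │ │   │       │↓│
│ ╵ │ └───┴─┬─────┤ │
│   │       │     │↓│
├───┘ ╶─┐ ╶─┘ ╷ ╶─┘ │
│       │     │    B│
└───────┴─────┴─────┘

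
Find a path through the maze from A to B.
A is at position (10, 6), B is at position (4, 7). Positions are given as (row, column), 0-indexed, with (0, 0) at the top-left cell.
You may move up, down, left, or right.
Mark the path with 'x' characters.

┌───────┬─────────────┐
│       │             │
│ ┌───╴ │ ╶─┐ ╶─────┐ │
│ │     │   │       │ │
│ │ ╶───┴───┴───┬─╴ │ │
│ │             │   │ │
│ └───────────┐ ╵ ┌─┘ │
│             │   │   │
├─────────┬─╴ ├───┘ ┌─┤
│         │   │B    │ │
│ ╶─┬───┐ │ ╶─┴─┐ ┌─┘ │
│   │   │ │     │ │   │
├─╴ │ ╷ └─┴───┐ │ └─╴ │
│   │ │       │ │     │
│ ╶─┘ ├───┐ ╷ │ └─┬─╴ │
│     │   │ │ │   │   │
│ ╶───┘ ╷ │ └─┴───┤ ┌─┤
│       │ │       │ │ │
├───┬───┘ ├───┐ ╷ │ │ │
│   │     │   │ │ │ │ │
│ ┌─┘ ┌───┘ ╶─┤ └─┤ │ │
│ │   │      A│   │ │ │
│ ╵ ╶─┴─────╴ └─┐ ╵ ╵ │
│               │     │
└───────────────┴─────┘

Finding the shortest path from (10, 6) to (4, 7):
Path length: 47 steps
Directions: down → left → left → left → left → left → up → right → up → right → right → up → up → left → down → left → left → left → up → right → right → up → up → right → down → right → right → down → down → right → right → down → down → right → down → right → up → up → up → up → right → up → left → left → up → up → left

Solution:

┌───────┬─────────────┐
│       │             │
│ ┌───╴ │ ╶─┐ ╶─────┐ │
│ │     │   │       │ │
│ │ ╶───┴───┴───┬─╴ │ │
│ │             │   │ │
│ └───────────┐ ╵ ┌─┘ │
│             │   │   │
├─────────┬─╴ ├───┘ ┌─┤
│         │   │B x  │ │
│ ╶─┬───┐ │ ╶─┴─┐ ┌─┘ │
│   │x x│ │     │x│   │
├─╴ │ ╷ └─┴───┐ │ └─╴ │
│   │x│x x x  │ │x x x│
│ ╶─┘ ├───┐ ╷ │ └─┬─╴ │
│x x x│x x│x│ │   │x x│
│ ╶───┘ ╷ │ └─┴───┤ ┌─┤
│x x x x│x│x x x  │x│ │
├───┬───┘ ├───┐ ╷ │ │ │
│   │x x x│   │x│ │x│ │
│ ┌─┘ ┌───┘ ╶─┤ └─┤ │ │
│ │x x│      A│x x│x│ │
│ ╵ ╶─┴─────╴ └─┐ ╵ ╵ │
│  x x x x x x  │x x  │
└───────────────┴─────┘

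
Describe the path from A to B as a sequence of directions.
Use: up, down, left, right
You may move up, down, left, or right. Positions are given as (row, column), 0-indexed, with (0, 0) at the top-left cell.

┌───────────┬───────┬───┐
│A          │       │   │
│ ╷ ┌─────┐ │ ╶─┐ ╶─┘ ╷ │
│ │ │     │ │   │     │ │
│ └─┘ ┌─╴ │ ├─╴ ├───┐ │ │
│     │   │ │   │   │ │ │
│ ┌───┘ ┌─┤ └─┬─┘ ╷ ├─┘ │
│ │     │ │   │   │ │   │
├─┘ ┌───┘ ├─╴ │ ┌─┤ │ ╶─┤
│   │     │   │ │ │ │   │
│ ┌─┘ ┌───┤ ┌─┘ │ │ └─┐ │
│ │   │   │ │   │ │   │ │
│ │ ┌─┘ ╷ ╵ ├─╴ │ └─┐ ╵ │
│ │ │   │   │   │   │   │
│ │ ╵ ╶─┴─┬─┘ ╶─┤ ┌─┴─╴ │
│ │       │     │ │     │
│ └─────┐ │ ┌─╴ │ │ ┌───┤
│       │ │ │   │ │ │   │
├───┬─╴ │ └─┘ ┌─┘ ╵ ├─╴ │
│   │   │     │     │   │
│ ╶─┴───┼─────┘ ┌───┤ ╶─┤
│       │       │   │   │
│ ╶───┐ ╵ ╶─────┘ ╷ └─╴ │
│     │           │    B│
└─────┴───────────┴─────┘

Finding the path and converting it to directions:
Path through cells: (0,0) → (0,1) → (0,2) → (0,3) → (0,4) → (0,5) → (1,5) → (2,5) → (3,5) → (3,6) → (4,6) → (4,5) → (5,5) → (6,5) → (6,4) → (5,4) → (5,3) → (6,3) → (6,2) → (7,2) → (7,3) → (7,4) → (8,4) → (9,4) → (9,5) → (9,6) → (8,6) → (8,7) → (7,7) → (7,6) → (6,6) → (6,7) → (5,7) → (4,7) → (3,7) → (3,8) → (2,8) → (2,9) → (3,9) → (4,9) → (5,9) → (5,10) → (6,10) → (6,11) → (7,11) → (7,10) → (7,9) → (8,9) → (9,9) → (9,8) → (9,7) → (10,7) → (10,6) → (10,5) → (10,4) → (11,4) → (11,5) → (11,6) → (11,7) → (11,8) → (10,8) → (10,9) → (11,9) → (11,10) → (11,11)
Directions: right, right, right, right, right, down, down, down, right, down, left, down, down, left, up, left, down, left, down, right, right, down, down, right, right, up, right, up, left, up, right, up, up, up, right, up, right, down, down, down, right, down, right, down, left, left, down, down, left, left, down, left, left, left, down, right, right, right, right, up, right, down, right, right

Solution:

┌───────────┬───────┬───┐
│A → → → → ↓│       │   │
│ ╷ ┌─────┐ │ ╶─┐ ╶─┘ ╷ │
│ │ │     │↓│   │     │ │
│ └─┘ ┌─╴ │ ├─╴ ├───┐ │ │
│     │   │↓│   │↱ ↓│ │ │
│ ┌───┘ ┌─┤ └─┬─┘ ╷ ├─┘ │
│ │     │ │↳ ↓│↱ ↑│↓│   │
├─┘ ┌───┘ ├─╴ │ ┌─┤ │ ╶─┤
│   │     │↓ ↲│↑│ │↓│   │
│ ┌─┘ ┌───┤ ┌─┘ │ │ └─┐ │
│ │   │↓ ↰│↓│  ↑│ │↳ ↓│ │
│ │ ┌─┘ ╷ ╵ ├─╴ │ └─┐ ╵ │
│ │ │↓ ↲│↑ ↲│↱ ↑│   │↳ ↓│
│ │ ╵ ╶─┴─┬─┘ ╶─┤ ┌─┴─╴ │
│ │  ↳ → ↓│  ↑ ↰│ │↓ ← ↲│
│ └─────┐ │ ┌─╴ │ │ ┌───┤
│       │↓│ │↱ ↑│ │↓│   │
├───┬─╴ │ └─┘ ┌─┘ ╵ ├─╴ │
│   │   │↳ → ↑│↓ ← ↲│   │
│ ╶─┴───┼─────┘ ┌───┤ ╶─┤
│       │↓ ← ← ↲│↱ ↓│   │
│ ╶───┐ ╵ ╶─────┘ ╷ └─╴ │
│     │  ↳ → → → ↑│↳ → B│
└─────┴───────────┴─────┘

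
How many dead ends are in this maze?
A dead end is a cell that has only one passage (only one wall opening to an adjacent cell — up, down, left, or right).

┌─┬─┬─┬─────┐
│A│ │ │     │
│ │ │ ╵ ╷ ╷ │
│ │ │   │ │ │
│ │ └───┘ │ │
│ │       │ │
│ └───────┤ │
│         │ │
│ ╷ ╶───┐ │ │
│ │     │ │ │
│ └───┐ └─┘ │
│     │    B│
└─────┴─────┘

Checking each cell for number of passages:

Dead ends found at positions:
  (0, 0)
  (0, 1)
  (0, 2)
  (4, 4)
  (5, 2)
Total dead ends: 5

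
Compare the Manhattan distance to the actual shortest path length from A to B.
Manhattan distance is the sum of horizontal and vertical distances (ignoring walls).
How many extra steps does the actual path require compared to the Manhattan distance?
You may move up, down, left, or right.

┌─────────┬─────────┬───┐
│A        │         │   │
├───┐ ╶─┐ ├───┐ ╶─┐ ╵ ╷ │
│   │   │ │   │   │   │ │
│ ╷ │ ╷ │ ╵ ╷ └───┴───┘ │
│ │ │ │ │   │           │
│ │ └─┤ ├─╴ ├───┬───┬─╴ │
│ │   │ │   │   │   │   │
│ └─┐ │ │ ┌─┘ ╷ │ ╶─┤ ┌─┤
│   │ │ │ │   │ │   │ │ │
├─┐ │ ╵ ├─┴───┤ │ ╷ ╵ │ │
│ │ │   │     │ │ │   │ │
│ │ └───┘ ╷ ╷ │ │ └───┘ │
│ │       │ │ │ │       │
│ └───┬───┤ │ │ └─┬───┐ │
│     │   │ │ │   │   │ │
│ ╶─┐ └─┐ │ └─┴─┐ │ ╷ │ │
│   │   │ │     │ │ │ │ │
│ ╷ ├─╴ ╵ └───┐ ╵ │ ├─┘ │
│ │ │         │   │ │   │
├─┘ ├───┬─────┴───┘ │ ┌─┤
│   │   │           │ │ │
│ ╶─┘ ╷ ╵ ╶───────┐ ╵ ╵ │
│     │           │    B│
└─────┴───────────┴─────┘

Manhattan distance: |11 - 0| + |11 - 0| = 22
Actual path length: 34
Extra steps: 34 - 22 = 12

Solution:

┌─────────┬─────────┬───┐
│A → → → ↓│         │   │
├───┐ ╶─┐ ├───┐ ╶─┐ ╵ ╷ │
│   │   │↓│↱ ↓│   │   │ │
│ ╷ │ ╷ │ ╵ ╷ └───┴───┘ │
│ │ │ │ │↳ ↑│↳ → → → → ↓│
│ │ └─┤ ├─╴ ├───┬───┬─╴ │
│ │   │ │   │   │   │↓ ↲│
│ └─┐ │ │ ┌─┘ ╷ │ ╶─┤ ┌─┤
│   │ │ │ │   │ │↓ ↰│↓│ │
├─┐ │ ╵ ├─┴───┤ │ ╷ ╵ │ │
│ │ │   │     │ │↓│↑ ↲│ │
│ │ └───┘ ╷ ╷ │ │ └───┘ │
│ │       │ │ │ │↳ → → ↓│
│ └───┬───┤ │ │ └─┬───┐ │
│     │   │ │ │   │   │↓│
│ ╶─┐ └─┐ │ └─┴─┐ │ ╷ │ │
│   │   │ │     │ │ │ │↓│
│ ╷ ├─╴ ╵ └───┐ ╵ │ ├─┘ │
│ │ │         │   │ │↓ ↲│
├─┘ ├───┬─────┴───┘ │ ┌─┤
│   │   │           │↓│ │
│ ╶─┘ ╷ ╵ ╶───────┐ ╵ ╵ │
│     │           │  ↳ B│
└─────┴───────────┴─────┘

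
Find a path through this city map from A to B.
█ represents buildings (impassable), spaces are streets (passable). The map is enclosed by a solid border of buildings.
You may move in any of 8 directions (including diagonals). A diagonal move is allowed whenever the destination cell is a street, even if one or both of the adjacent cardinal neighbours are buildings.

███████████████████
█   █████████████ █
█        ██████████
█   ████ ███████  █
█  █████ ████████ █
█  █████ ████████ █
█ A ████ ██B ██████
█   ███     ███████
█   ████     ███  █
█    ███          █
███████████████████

Finding the shortest path from A to B:
Movement: 8-directional
Path length: 14 steps
Directions: up → up → up-right → up-right → right → right → right → down-right → down → down → down → down-right → right → up-right

Solution:

███████████████████
█   █████████████ █
█   →→→↘ ██████████
█  ↗████↓███████  █
█ ↗█████↓████████ █
█ ↑█████↓████████ █
█ A ████↘██B ██████
█   ███  →↗ ███████
█   ████     ███  █
█    ███          █
███████████████████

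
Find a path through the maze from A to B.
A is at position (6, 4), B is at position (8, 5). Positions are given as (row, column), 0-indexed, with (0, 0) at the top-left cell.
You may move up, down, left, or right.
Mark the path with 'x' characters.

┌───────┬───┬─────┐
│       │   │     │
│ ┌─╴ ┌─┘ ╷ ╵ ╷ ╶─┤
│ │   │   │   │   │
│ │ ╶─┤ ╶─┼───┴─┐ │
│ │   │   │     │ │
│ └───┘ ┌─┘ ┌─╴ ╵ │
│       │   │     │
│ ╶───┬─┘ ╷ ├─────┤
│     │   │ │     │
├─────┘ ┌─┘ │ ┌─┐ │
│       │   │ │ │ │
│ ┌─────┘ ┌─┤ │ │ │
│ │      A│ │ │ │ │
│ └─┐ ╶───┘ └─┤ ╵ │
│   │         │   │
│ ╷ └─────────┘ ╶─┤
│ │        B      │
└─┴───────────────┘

Finding the shortest path from (6, 4) to (8, 5):
Path length: 19 steps
Directions: up → right → up → up → left → down → left → down → left → left → left → down → down → right → down → right → right → right → right

Solution:

┌───────┬───┬─────┐
│       │   │     │
│ ┌─╴ ┌─┘ ╷ ╵ ╷ ╶─┤
│ │   │   │   │   │
│ │ ╶─┤ ╶─┼───┴─┐ │
│ │   │   │     │ │
│ └───┘ ┌─┘ ┌─╴ ╵ │
│       │x x│     │
│ ╶───┬─┘ ╷ ├─────┤
│     │x x│x│     │
├─────┘ ┌─┘ │ ┌─┐ │
│x x x x│x x│ │ │ │
│ ┌─────┘ ┌─┤ │ │ │
│x│      A│ │ │ │ │
│ └─┐ ╶───┘ └─┤ ╵ │
│x x│         │   │
│ ╷ └─────────┘ ╶─┤
│ │x x x x B      │
└─┴───────────────┘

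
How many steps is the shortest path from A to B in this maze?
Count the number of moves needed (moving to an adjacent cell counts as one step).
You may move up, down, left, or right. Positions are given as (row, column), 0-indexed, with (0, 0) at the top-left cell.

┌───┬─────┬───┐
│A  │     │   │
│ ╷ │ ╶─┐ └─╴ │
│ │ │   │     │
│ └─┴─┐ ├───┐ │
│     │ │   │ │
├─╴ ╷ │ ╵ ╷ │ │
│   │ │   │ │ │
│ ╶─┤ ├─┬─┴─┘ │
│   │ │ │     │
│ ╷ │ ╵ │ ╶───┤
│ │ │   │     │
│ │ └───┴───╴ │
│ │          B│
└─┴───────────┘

Using BFS to find shortest path:
Start: (0, 0), End: (6, 6)
Path found:
(0,0) → (1,0) → (2,0) → (2,1) → (3,1) → (3,0) → (4,0) → (4,1) → (5,1) → (6,1) → (6,2) → (6,3) → (6,4) → (6,5) → (6,6)
Number of steps: 14

Solution:

┌───┬─────┬───┐
│A  │     │   │
│ ╷ │ ╶─┐ └─╴ │
│↓│ │   │     │
│ └─┴─┐ ├───┐ │
│↳ ↓  │ │   │ │
├─╴ ╷ │ ╵ ╷ │ │
│↓ ↲│ │   │ │ │
│ ╶─┤ ├─┬─┴─┘ │
│↳ ↓│ │ │     │
│ ╷ │ ╵ │ ╶───┤
│ │↓│   │     │
│ │ └───┴───╴ │
│ │↳ → → → → B│
└─┴───────────┘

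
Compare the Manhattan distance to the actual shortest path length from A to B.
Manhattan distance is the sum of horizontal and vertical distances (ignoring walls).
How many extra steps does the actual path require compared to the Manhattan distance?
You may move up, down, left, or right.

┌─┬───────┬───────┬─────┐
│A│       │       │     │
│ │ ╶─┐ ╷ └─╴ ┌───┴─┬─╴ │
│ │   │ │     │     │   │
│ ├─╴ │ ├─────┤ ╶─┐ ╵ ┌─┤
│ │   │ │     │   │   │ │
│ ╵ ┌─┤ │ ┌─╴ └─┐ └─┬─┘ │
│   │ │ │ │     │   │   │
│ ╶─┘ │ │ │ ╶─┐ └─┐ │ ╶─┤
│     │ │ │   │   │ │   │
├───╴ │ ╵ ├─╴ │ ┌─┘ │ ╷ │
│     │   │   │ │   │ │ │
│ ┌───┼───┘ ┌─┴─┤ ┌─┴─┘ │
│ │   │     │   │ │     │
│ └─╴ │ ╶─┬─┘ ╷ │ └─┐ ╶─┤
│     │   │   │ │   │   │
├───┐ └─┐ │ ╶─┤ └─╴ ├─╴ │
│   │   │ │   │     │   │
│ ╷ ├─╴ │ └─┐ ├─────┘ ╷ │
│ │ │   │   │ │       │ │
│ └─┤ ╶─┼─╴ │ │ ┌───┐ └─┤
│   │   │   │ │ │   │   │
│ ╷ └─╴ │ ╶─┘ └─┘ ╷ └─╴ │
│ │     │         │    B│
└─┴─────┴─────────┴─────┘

Manhattan distance: |11 - 0| + |11 - 0| = 22
Actual path length: 48
Extra steps: 48 - 22 = 26

Solution:

┌─┬───────┬───────┬─────┐
│A│↱ → ↓  │       │     │
│ │ ╶─┐ ╷ └─╴ ┌───┴─┬─╴ │
│↓│↑ ↰│↓│     │     │   │
│ ├─╴ │ ├─────┤ ╶─┐ ╵ ┌─┤
│↓│↱ ↑│↓│↱ → ↓│   │   │ │
│ ╵ ┌─┤ │ ┌─╴ └─┐ └─┬─┘ │
│↳ ↑│ │↓│↑│↓ ↲  │   │   │
│ ╶─┘ │ │ │ ╶─┐ └─┐ │ ╶─┤
│     │↓│↑│↳ ↓│   │ │   │
├───╴ │ ╵ ├─╴ │ ┌─┘ │ ╷ │
│     │↳ ↑│↓ ↲│ │   │ │ │
│ ┌───┼───┘ ┌─┴─┤ ┌─┴─┘ │
│ │   │↓ ← ↲│   │ │     │
│ └─╴ │ ╶─┬─┘ ╷ │ └─┐ ╶─┤
│     │↳ ↓│   │ │   │   │
├───┐ └─┐ │ ╶─┤ └─╴ ├─╴ │
│   │   │↓│   │     │   │
│ ╷ ├─╴ │ └─┐ ├─────┘ ╷ │
│ │ │   │↳ ↓│ │       │ │
│ └─┤ ╶─┼─╴ │ │ ┌───┐ └─┤
│   │   │↓ ↲│ │ │↱ ↓│   │
│ ╷ └─╴ │ ╶─┘ └─┘ ╷ └─╴ │
│ │     │↳ → → → ↑│↳ → B│
└─┴─────┴─────────┴─────┘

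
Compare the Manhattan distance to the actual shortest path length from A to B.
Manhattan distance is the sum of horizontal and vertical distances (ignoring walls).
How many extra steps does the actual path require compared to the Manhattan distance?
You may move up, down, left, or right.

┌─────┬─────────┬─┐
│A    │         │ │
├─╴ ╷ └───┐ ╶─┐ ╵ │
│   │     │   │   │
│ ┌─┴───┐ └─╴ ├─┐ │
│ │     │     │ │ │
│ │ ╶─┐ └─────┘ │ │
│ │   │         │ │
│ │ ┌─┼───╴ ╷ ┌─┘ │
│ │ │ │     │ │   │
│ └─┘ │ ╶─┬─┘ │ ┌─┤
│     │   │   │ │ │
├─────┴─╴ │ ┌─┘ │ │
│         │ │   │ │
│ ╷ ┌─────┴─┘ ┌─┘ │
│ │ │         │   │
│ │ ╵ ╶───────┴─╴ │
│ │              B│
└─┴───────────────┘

Manhattan distance: |8 - 0| + |8 - 0| = 16
Actual path length: 34
Extra steps: 34 - 16 = 18

Solution:

┌─────┬─────────┬─┐
│A → ↓│    ↱ → ↓│ │
├─╴ ╷ └───┐ ╶─┐ ╵ │
│   │↳ → ↓│↑ ↰│↳ ↓│
│ ┌─┴───┐ └─╴ ├─┐ │
│ │     │↳ → ↑│ │↓│
│ │ ╶─┐ └─────┘ │ │
│ │   │         │↓│
│ │ ┌─┼───╴ ╷ ┌─┘ │
│ │ │ │     │ │↓ ↲│
│ └─┘ │ ╶─┬─┘ │ ┌─┤
│     │   │   │↓│ │
├─────┴─╴ │ ┌─┘ │ │
│         │ │↓ ↲│ │
│ ╷ ┌─────┴─┘ ┌─┘ │
│ │ │↓ ← ← ← ↲│   │
│ │ ╵ ╶───────┴─╴ │
│ │  ↳ → → → → → B│
└─┴───────────────┘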